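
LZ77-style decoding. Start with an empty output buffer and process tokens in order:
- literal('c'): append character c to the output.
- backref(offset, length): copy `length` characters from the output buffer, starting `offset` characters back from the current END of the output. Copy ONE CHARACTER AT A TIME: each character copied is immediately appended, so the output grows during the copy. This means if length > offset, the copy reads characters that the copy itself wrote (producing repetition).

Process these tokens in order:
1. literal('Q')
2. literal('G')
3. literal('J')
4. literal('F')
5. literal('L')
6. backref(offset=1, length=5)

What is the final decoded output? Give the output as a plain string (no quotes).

Token 1: literal('Q'). Output: "Q"
Token 2: literal('G'). Output: "QG"
Token 3: literal('J'). Output: "QGJ"
Token 4: literal('F'). Output: "QGJF"
Token 5: literal('L'). Output: "QGJFL"
Token 6: backref(off=1, len=5) (overlapping!). Copied 'LLLLL' from pos 4. Output: "QGJFLLLLLL"

Answer: QGJFLLLLLL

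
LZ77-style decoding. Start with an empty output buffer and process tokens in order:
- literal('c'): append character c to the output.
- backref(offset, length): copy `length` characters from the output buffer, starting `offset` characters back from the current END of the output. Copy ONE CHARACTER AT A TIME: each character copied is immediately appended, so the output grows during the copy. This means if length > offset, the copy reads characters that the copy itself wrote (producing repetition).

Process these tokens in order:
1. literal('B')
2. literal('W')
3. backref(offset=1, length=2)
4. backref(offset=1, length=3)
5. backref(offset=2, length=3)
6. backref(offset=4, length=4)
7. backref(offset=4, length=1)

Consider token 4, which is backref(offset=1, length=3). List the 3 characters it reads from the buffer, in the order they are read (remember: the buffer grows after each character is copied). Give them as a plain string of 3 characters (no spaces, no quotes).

Answer: WWW

Derivation:
Token 1: literal('B'). Output: "B"
Token 2: literal('W'). Output: "BW"
Token 3: backref(off=1, len=2) (overlapping!). Copied 'WW' from pos 1. Output: "BWWW"
Token 4: backref(off=1, len=3). Buffer before: "BWWW" (len 4)
  byte 1: read out[3]='W', append. Buffer now: "BWWWW"
  byte 2: read out[4]='W', append. Buffer now: "BWWWWW"
  byte 3: read out[5]='W', append. Buffer now: "BWWWWWW"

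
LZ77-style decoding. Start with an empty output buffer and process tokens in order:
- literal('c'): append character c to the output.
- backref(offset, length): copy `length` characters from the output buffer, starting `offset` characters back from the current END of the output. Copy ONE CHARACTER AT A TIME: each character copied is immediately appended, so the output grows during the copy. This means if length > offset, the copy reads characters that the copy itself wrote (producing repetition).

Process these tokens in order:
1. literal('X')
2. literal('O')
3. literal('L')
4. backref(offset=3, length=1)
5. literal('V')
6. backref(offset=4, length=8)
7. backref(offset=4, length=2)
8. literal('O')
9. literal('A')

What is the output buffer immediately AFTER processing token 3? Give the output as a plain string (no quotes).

Token 1: literal('X'). Output: "X"
Token 2: literal('O'). Output: "XO"
Token 3: literal('L'). Output: "XOL"

Answer: XOL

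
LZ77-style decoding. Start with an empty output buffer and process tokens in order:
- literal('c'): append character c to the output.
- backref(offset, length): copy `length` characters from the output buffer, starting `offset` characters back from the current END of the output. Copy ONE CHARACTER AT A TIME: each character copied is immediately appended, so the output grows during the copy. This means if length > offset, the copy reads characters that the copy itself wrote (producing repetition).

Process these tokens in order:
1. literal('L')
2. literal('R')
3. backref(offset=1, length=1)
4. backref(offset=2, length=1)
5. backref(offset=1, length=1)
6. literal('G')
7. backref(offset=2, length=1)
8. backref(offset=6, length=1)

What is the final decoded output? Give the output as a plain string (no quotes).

Token 1: literal('L'). Output: "L"
Token 2: literal('R'). Output: "LR"
Token 3: backref(off=1, len=1). Copied 'R' from pos 1. Output: "LRR"
Token 4: backref(off=2, len=1). Copied 'R' from pos 1. Output: "LRRR"
Token 5: backref(off=1, len=1). Copied 'R' from pos 3. Output: "LRRRR"
Token 6: literal('G'). Output: "LRRRRG"
Token 7: backref(off=2, len=1). Copied 'R' from pos 4. Output: "LRRRRGR"
Token 8: backref(off=6, len=1). Copied 'R' from pos 1. Output: "LRRRRGRR"

Answer: LRRRRGRR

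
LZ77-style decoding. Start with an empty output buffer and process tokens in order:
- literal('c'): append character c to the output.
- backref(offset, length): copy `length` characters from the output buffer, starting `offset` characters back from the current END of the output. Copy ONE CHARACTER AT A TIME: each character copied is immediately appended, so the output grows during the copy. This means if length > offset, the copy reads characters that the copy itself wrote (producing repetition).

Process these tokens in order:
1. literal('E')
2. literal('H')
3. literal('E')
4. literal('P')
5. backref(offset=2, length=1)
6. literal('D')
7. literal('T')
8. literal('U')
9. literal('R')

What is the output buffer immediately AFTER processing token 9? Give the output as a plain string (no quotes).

Token 1: literal('E'). Output: "E"
Token 2: literal('H'). Output: "EH"
Token 3: literal('E'). Output: "EHE"
Token 4: literal('P'). Output: "EHEP"
Token 5: backref(off=2, len=1). Copied 'E' from pos 2. Output: "EHEPE"
Token 6: literal('D'). Output: "EHEPED"
Token 7: literal('T'). Output: "EHEPEDT"
Token 8: literal('U'). Output: "EHEPEDTU"
Token 9: literal('R'). Output: "EHEPEDTUR"

Answer: EHEPEDTUR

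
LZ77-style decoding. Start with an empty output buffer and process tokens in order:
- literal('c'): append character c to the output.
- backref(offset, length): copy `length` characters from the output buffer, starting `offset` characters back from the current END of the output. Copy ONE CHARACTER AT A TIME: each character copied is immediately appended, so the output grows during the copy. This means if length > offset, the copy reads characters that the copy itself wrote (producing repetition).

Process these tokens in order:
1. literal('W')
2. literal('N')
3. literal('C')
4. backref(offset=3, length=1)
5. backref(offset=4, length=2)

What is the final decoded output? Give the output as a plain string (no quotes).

Token 1: literal('W'). Output: "W"
Token 2: literal('N'). Output: "WN"
Token 3: literal('C'). Output: "WNC"
Token 4: backref(off=3, len=1). Copied 'W' from pos 0. Output: "WNCW"
Token 5: backref(off=4, len=2). Copied 'WN' from pos 0. Output: "WNCWWN"

Answer: WNCWWN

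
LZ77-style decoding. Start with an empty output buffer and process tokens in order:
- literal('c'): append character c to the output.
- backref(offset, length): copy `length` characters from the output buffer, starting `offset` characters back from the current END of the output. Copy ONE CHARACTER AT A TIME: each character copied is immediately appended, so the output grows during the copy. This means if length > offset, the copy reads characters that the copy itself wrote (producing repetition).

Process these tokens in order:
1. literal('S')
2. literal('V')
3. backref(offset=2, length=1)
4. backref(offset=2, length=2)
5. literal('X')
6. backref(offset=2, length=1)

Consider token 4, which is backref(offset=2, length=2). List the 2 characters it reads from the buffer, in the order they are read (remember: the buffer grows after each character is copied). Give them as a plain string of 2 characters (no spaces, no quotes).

Token 1: literal('S'). Output: "S"
Token 2: literal('V'). Output: "SV"
Token 3: backref(off=2, len=1). Copied 'S' from pos 0. Output: "SVS"
Token 4: backref(off=2, len=2). Buffer before: "SVS" (len 3)
  byte 1: read out[1]='V', append. Buffer now: "SVSV"
  byte 2: read out[2]='S', append. Buffer now: "SVSVS"

Answer: VS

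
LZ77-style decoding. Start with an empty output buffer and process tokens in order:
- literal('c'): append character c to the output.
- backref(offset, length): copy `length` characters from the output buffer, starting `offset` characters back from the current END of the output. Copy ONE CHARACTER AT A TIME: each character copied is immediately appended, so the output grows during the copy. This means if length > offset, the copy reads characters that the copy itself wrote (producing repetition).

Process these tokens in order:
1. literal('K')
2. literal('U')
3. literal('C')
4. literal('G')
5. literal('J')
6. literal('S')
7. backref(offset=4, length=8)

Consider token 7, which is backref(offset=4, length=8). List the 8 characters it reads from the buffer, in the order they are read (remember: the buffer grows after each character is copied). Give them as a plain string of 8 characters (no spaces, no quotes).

Token 1: literal('K'). Output: "K"
Token 2: literal('U'). Output: "KU"
Token 3: literal('C'). Output: "KUC"
Token 4: literal('G'). Output: "KUCG"
Token 5: literal('J'). Output: "KUCGJ"
Token 6: literal('S'). Output: "KUCGJS"
Token 7: backref(off=4, len=8). Buffer before: "KUCGJS" (len 6)
  byte 1: read out[2]='C', append. Buffer now: "KUCGJSC"
  byte 2: read out[3]='G', append. Buffer now: "KUCGJSCG"
  byte 3: read out[4]='J', append. Buffer now: "KUCGJSCGJ"
  byte 4: read out[5]='S', append. Buffer now: "KUCGJSCGJS"
  byte 5: read out[6]='C', append. Buffer now: "KUCGJSCGJSC"
  byte 6: read out[7]='G', append. Buffer now: "KUCGJSCGJSCG"
  byte 7: read out[8]='J', append. Buffer now: "KUCGJSCGJSCGJ"
  byte 8: read out[9]='S', append. Buffer now: "KUCGJSCGJSCGJS"

Answer: CGJSCGJS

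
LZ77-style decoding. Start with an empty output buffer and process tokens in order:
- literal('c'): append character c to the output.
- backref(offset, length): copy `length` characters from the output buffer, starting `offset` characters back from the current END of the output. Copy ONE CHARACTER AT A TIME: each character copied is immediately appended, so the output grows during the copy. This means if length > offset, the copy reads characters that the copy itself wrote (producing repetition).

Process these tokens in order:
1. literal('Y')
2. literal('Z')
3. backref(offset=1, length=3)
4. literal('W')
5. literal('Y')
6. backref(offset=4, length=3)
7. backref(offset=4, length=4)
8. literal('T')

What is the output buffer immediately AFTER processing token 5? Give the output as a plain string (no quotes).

Token 1: literal('Y'). Output: "Y"
Token 2: literal('Z'). Output: "YZ"
Token 3: backref(off=1, len=3) (overlapping!). Copied 'ZZZ' from pos 1. Output: "YZZZZ"
Token 4: literal('W'). Output: "YZZZZW"
Token 5: literal('Y'). Output: "YZZZZWY"

Answer: YZZZZWY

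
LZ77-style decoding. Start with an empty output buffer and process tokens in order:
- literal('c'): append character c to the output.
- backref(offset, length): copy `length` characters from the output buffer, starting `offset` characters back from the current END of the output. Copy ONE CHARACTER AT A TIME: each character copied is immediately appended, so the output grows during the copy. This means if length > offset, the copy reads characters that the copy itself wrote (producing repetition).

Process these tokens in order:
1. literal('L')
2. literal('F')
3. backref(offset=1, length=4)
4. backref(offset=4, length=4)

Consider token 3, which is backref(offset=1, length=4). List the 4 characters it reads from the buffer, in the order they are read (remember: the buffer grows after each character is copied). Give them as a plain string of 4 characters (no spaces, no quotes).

Token 1: literal('L'). Output: "L"
Token 2: literal('F'). Output: "LF"
Token 3: backref(off=1, len=4). Buffer before: "LF" (len 2)
  byte 1: read out[1]='F', append. Buffer now: "LFF"
  byte 2: read out[2]='F', append. Buffer now: "LFFF"
  byte 3: read out[3]='F', append. Buffer now: "LFFFF"
  byte 4: read out[4]='F', append. Buffer now: "LFFFFF"

Answer: FFFF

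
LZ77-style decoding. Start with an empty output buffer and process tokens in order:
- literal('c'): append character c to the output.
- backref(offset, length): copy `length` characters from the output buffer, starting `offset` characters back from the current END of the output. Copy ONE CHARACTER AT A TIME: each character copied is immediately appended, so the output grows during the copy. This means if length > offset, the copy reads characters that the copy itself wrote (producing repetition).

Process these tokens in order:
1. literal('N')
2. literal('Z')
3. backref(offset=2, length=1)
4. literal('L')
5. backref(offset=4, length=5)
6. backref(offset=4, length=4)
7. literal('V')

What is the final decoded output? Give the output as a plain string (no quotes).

Answer: NZNLNZNLNZNLNV

Derivation:
Token 1: literal('N'). Output: "N"
Token 2: literal('Z'). Output: "NZ"
Token 3: backref(off=2, len=1). Copied 'N' from pos 0. Output: "NZN"
Token 4: literal('L'). Output: "NZNL"
Token 5: backref(off=4, len=5) (overlapping!). Copied 'NZNLN' from pos 0. Output: "NZNLNZNLN"
Token 6: backref(off=4, len=4). Copied 'ZNLN' from pos 5. Output: "NZNLNZNLNZNLN"
Token 7: literal('V'). Output: "NZNLNZNLNZNLNV"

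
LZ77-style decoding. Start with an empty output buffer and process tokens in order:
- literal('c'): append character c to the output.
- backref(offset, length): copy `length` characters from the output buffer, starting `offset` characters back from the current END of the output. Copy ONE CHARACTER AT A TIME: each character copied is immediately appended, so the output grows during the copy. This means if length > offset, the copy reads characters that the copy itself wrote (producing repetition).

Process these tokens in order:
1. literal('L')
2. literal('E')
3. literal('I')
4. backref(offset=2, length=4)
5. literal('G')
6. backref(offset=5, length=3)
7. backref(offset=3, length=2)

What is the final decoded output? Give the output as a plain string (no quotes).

Answer: LEIEIEIGEIEEI

Derivation:
Token 1: literal('L'). Output: "L"
Token 2: literal('E'). Output: "LE"
Token 3: literal('I'). Output: "LEI"
Token 4: backref(off=2, len=4) (overlapping!). Copied 'EIEI' from pos 1. Output: "LEIEIEI"
Token 5: literal('G'). Output: "LEIEIEIG"
Token 6: backref(off=5, len=3). Copied 'EIE' from pos 3. Output: "LEIEIEIGEIE"
Token 7: backref(off=3, len=2). Copied 'EI' from pos 8. Output: "LEIEIEIGEIEEI"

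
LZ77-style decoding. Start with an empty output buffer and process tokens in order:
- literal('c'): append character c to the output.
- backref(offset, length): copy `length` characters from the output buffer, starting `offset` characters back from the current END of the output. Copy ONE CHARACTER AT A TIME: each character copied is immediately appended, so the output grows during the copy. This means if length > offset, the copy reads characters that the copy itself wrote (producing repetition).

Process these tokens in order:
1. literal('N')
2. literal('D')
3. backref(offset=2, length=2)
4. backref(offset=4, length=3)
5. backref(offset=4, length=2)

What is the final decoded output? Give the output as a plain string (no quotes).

Answer: NDNDNDNDN

Derivation:
Token 1: literal('N'). Output: "N"
Token 2: literal('D'). Output: "ND"
Token 3: backref(off=2, len=2). Copied 'ND' from pos 0. Output: "NDND"
Token 4: backref(off=4, len=3). Copied 'NDN' from pos 0. Output: "NDNDNDN"
Token 5: backref(off=4, len=2). Copied 'DN' from pos 3. Output: "NDNDNDNDN"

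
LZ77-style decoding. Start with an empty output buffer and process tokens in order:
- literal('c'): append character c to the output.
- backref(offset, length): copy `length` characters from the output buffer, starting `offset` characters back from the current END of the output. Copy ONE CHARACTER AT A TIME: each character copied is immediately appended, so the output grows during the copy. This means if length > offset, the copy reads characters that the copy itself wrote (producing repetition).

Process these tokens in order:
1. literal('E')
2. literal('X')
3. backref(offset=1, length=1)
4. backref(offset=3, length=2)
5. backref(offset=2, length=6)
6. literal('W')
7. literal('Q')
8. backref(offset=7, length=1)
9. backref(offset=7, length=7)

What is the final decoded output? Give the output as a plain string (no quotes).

Token 1: literal('E'). Output: "E"
Token 2: literal('X'). Output: "EX"
Token 3: backref(off=1, len=1). Copied 'X' from pos 1. Output: "EXX"
Token 4: backref(off=3, len=2). Copied 'EX' from pos 0. Output: "EXXEX"
Token 5: backref(off=2, len=6) (overlapping!). Copied 'EXEXEX' from pos 3. Output: "EXXEXEXEXEX"
Token 6: literal('W'). Output: "EXXEXEXEXEXW"
Token 7: literal('Q'). Output: "EXXEXEXEXEXWQ"
Token 8: backref(off=7, len=1). Copied 'X' from pos 6. Output: "EXXEXEXEXEXWQX"
Token 9: backref(off=7, len=7). Copied 'EXEXWQX' from pos 7. Output: "EXXEXEXEXEXWQXEXEXWQX"

Answer: EXXEXEXEXEXWQXEXEXWQX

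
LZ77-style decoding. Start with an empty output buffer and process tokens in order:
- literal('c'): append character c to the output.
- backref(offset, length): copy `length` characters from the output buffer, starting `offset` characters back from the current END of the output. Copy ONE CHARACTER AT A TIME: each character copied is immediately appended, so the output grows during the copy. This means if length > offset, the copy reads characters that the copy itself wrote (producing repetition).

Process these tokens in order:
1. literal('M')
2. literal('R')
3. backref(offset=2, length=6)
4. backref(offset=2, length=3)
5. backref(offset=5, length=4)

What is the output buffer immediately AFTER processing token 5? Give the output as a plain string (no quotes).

Answer: MRMRMRMRMRMMRMR

Derivation:
Token 1: literal('M'). Output: "M"
Token 2: literal('R'). Output: "MR"
Token 3: backref(off=2, len=6) (overlapping!). Copied 'MRMRMR' from pos 0. Output: "MRMRMRMR"
Token 4: backref(off=2, len=3) (overlapping!). Copied 'MRM' from pos 6. Output: "MRMRMRMRMRM"
Token 5: backref(off=5, len=4). Copied 'MRMR' from pos 6. Output: "MRMRMRMRMRMMRMR"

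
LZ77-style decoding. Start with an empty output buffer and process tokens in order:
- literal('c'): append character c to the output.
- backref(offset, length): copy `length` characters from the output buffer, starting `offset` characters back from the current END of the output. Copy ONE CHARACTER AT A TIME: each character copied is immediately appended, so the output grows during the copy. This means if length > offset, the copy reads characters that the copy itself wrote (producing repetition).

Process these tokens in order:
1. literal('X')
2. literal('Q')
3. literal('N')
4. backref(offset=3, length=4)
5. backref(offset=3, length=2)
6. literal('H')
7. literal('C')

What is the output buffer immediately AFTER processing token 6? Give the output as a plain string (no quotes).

Token 1: literal('X'). Output: "X"
Token 2: literal('Q'). Output: "XQ"
Token 3: literal('N'). Output: "XQN"
Token 4: backref(off=3, len=4) (overlapping!). Copied 'XQNX' from pos 0. Output: "XQNXQNX"
Token 5: backref(off=3, len=2). Copied 'QN' from pos 4. Output: "XQNXQNXQN"
Token 6: literal('H'). Output: "XQNXQNXQNH"

Answer: XQNXQNXQNH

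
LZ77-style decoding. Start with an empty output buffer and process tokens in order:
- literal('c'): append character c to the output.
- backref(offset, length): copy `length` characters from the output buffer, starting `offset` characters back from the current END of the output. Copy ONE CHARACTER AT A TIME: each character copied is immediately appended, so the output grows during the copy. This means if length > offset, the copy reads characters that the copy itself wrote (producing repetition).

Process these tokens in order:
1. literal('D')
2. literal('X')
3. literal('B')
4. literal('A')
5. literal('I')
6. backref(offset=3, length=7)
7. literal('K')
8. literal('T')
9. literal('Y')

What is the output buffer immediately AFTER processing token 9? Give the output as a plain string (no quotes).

Answer: DXBAIBAIBAIBKTY

Derivation:
Token 1: literal('D'). Output: "D"
Token 2: literal('X'). Output: "DX"
Token 3: literal('B'). Output: "DXB"
Token 4: literal('A'). Output: "DXBA"
Token 5: literal('I'). Output: "DXBAI"
Token 6: backref(off=3, len=7) (overlapping!). Copied 'BAIBAIB' from pos 2. Output: "DXBAIBAIBAIB"
Token 7: literal('K'). Output: "DXBAIBAIBAIBK"
Token 8: literal('T'). Output: "DXBAIBAIBAIBKT"
Token 9: literal('Y'). Output: "DXBAIBAIBAIBKTY"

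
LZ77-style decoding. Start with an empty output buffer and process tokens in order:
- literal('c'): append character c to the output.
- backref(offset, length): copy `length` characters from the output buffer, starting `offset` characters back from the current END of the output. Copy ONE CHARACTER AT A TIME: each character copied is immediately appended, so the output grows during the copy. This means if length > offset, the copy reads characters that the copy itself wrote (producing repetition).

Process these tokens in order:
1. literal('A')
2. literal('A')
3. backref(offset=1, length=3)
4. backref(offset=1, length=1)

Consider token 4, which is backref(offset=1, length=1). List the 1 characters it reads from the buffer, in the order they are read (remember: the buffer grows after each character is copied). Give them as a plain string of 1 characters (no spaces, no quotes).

Answer: A

Derivation:
Token 1: literal('A'). Output: "A"
Token 2: literal('A'). Output: "AA"
Token 3: backref(off=1, len=3) (overlapping!). Copied 'AAA' from pos 1. Output: "AAAAA"
Token 4: backref(off=1, len=1). Buffer before: "AAAAA" (len 5)
  byte 1: read out[4]='A', append. Buffer now: "AAAAAA"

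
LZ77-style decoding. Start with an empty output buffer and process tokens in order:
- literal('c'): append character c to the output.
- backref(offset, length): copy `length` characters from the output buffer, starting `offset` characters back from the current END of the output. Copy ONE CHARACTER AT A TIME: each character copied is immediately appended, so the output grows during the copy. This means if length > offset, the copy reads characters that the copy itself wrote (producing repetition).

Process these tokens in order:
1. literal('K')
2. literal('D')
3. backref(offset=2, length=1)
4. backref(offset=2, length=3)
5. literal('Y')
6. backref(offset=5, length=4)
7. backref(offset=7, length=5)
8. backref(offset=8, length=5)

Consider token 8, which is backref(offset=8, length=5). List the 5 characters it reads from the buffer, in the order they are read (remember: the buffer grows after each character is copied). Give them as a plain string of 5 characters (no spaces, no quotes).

Token 1: literal('K'). Output: "K"
Token 2: literal('D'). Output: "KD"
Token 3: backref(off=2, len=1). Copied 'K' from pos 0. Output: "KDK"
Token 4: backref(off=2, len=3) (overlapping!). Copied 'DKD' from pos 1. Output: "KDKDKD"
Token 5: literal('Y'). Output: "KDKDKDY"
Token 6: backref(off=5, len=4). Copied 'KDKD' from pos 2. Output: "KDKDKDYKDKD"
Token 7: backref(off=7, len=5). Copied 'KDYKD' from pos 4. Output: "KDKDKDYKDKDKDYKD"
Token 8: backref(off=8, len=5). Buffer before: "KDKDKDYKDKDKDYKD" (len 16)
  byte 1: read out[8]='D', append. Buffer now: "KDKDKDYKDKDKDYKDD"
  byte 2: read out[9]='K', append. Buffer now: "KDKDKDYKDKDKDYKDDK"
  byte 3: read out[10]='D', append. Buffer now: "KDKDKDYKDKDKDYKDDKD"
  byte 4: read out[11]='K', append. Buffer now: "KDKDKDYKDKDKDYKDDKDK"
  byte 5: read out[12]='D', append. Buffer now: "KDKDKDYKDKDKDYKDDKDKD"

Answer: DKDKD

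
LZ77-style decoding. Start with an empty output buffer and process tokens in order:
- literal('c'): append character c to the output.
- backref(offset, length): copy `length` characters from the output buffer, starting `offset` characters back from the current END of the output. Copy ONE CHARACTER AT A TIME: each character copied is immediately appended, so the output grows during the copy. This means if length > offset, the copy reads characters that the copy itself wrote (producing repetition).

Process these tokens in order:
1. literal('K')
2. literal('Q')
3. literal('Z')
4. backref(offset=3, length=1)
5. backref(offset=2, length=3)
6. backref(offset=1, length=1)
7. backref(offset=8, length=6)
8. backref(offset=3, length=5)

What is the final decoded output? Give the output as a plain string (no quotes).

Answer: KQZKZKZZKQZKZKKZKKZ

Derivation:
Token 1: literal('K'). Output: "K"
Token 2: literal('Q'). Output: "KQ"
Token 3: literal('Z'). Output: "KQZ"
Token 4: backref(off=3, len=1). Copied 'K' from pos 0. Output: "KQZK"
Token 5: backref(off=2, len=3) (overlapping!). Copied 'ZKZ' from pos 2. Output: "KQZKZKZ"
Token 6: backref(off=1, len=1). Copied 'Z' from pos 6. Output: "KQZKZKZZ"
Token 7: backref(off=8, len=6). Copied 'KQZKZK' from pos 0. Output: "KQZKZKZZKQZKZK"
Token 8: backref(off=3, len=5) (overlapping!). Copied 'KZKKZ' from pos 11. Output: "KQZKZKZZKQZKZKKZKKZ"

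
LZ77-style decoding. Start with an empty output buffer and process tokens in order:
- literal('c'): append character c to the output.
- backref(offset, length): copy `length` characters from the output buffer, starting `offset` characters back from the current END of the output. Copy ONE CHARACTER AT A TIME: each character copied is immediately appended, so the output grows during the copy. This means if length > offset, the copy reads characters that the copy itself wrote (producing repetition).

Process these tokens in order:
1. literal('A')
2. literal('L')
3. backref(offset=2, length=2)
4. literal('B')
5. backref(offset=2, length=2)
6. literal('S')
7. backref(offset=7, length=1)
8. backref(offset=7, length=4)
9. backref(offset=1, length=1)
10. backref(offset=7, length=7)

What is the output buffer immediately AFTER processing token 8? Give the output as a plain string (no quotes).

Answer: ALALBLBSLALBL

Derivation:
Token 1: literal('A'). Output: "A"
Token 2: literal('L'). Output: "AL"
Token 3: backref(off=2, len=2). Copied 'AL' from pos 0. Output: "ALAL"
Token 4: literal('B'). Output: "ALALB"
Token 5: backref(off=2, len=2). Copied 'LB' from pos 3. Output: "ALALBLB"
Token 6: literal('S'). Output: "ALALBLBS"
Token 7: backref(off=7, len=1). Copied 'L' from pos 1. Output: "ALALBLBSL"
Token 8: backref(off=7, len=4). Copied 'ALBL' from pos 2. Output: "ALALBLBSLALBL"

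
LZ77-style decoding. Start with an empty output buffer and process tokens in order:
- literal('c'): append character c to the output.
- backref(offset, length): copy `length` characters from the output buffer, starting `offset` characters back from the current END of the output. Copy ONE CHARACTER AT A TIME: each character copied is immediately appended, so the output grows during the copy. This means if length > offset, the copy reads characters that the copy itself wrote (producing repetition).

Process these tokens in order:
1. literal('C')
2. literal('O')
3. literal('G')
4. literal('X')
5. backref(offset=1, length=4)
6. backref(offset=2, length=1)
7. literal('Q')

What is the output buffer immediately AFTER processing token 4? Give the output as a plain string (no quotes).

Answer: COGX

Derivation:
Token 1: literal('C'). Output: "C"
Token 2: literal('O'). Output: "CO"
Token 3: literal('G'). Output: "COG"
Token 4: literal('X'). Output: "COGX"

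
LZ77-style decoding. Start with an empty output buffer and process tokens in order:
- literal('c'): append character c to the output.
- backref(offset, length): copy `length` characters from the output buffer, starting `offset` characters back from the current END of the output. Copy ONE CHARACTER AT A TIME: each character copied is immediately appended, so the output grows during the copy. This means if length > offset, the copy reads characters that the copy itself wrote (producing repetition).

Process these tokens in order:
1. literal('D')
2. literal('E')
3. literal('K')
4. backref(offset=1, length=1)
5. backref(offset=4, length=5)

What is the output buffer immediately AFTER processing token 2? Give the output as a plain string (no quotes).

Token 1: literal('D'). Output: "D"
Token 2: literal('E'). Output: "DE"

Answer: DE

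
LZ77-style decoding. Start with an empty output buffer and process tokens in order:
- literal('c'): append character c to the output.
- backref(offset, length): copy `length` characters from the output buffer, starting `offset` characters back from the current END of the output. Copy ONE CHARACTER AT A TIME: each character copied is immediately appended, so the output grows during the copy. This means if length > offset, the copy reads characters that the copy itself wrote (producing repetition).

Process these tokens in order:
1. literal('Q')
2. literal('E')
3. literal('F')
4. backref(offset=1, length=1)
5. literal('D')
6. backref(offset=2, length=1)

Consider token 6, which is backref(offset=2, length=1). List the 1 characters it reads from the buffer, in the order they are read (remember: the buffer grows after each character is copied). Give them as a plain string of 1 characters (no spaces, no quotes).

Answer: F

Derivation:
Token 1: literal('Q'). Output: "Q"
Token 2: literal('E'). Output: "QE"
Token 3: literal('F'). Output: "QEF"
Token 4: backref(off=1, len=1). Copied 'F' from pos 2. Output: "QEFF"
Token 5: literal('D'). Output: "QEFFD"
Token 6: backref(off=2, len=1). Buffer before: "QEFFD" (len 5)
  byte 1: read out[3]='F', append. Buffer now: "QEFFDF"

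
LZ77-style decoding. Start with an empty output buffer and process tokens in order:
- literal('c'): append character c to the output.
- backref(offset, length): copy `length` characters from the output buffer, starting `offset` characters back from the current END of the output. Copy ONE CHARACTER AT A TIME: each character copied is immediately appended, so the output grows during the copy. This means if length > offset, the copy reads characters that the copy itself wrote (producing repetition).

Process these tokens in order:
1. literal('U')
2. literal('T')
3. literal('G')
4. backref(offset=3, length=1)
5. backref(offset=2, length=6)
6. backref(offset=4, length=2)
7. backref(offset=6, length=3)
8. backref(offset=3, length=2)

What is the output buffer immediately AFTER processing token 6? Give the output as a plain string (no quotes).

Answer: UTGUGUGUGUGU

Derivation:
Token 1: literal('U'). Output: "U"
Token 2: literal('T'). Output: "UT"
Token 3: literal('G'). Output: "UTG"
Token 4: backref(off=3, len=1). Copied 'U' from pos 0. Output: "UTGU"
Token 5: backref(off=2, len=6) (overlapping!). Copied 'GUGUGU' from pos 2. Output: "UTGUGUGUGU"
Token 6: backref(off=4, len=2). Copied 'GU' from pos 6. Output: "UTGUGUGUGUGU"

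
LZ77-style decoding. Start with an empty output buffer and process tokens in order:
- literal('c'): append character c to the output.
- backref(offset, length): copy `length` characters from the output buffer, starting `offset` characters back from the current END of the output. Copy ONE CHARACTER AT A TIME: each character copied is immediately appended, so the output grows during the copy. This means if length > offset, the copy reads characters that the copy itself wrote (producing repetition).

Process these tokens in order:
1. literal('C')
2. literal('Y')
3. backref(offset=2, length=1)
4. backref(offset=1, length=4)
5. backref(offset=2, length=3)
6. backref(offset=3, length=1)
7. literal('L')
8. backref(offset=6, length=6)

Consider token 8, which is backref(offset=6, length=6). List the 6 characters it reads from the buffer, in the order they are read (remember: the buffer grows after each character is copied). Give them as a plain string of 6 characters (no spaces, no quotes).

Token 1: literal('C'). Output: "C"
Token 2: literal('Y'). Output: "CY"
Token 3: backref(off=2, len=1). Copied 'C' from pos 0. Output: "CYC"
Token 4: backref(off=1, len=4) (overlapping!). Copied 'CCCC' from pos 2. Output: "CYCCCCC"
Token 5: backref(off=2, len=3) (overlapping!). Copied 'CCC' from pos 5. Output: "CYCCCCCCCC"
Token 6: backref(off=3, len=1). Copied 'C' from pos 7. Output: "CYCCCCCCCCC"
Token 7: literal('L'). Output: "CYCCCCCCCCCL"
Token 8: backref(off=6, len=6). Buffer before: "CYCCCCCCCCCL" (len 12)
  byte 1: read out[6]='C', append. Buffer now: "CYCCCCCCCCCLC"
  byte 2: read out[7]='C', append. Buffer now: "CYCCCCCCCCCLCC"
  byte 3: read out[8]='C', append. Buffer now: "CYCCCCCCCCCLCCC"
  byte 4: read out[9]='C', append. Buffer now: "CYCCCCCCCCCLCCCC"
  byte 5: read out[10]='C', append. Buffer now: "CYCCCCCCCCCLCCCCC"
  byte 6: read out[11]='L', append. Buffer now: "CYCCCCCCCCCLCCCCCL"

Answer: CCCCCL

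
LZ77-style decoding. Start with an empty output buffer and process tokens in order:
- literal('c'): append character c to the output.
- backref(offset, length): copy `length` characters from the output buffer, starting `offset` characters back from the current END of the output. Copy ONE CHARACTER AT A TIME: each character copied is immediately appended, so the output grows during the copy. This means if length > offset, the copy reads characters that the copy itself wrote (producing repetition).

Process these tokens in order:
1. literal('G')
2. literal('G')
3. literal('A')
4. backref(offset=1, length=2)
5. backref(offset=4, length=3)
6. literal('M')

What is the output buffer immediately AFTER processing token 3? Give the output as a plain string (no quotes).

Token 1: literal('G'). Output: "G"
Token 2: literal('G'). Output: "GG"
Token 3: literal('A'). Output: "GGA"

Answer: GGA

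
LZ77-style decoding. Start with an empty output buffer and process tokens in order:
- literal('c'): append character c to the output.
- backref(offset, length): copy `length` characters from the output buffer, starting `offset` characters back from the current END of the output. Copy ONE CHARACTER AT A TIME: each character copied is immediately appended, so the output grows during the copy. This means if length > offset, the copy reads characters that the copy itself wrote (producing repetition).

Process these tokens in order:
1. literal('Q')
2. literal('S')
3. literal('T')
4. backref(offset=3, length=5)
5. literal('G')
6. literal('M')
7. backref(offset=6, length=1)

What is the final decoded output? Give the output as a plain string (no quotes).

Token 1: literal('Q'). Output: "Q"
Token 2: literal('S'). Output: "QS"
Token 3: literal('T'). Output: "QST"
Token 4: backref(off=3, len=5) (overlapping!). Copied 'QSTQS' from pos 0. Output: "QSTQSTQS"
Token 5: literal('G'). Output: "QSTQSTQSG"
Token 6: literal('M'). Output: "QSTQSTQSGM"
Token 7: backref(off=6, len=1). Copied 'S' from pos 4. Output: "QSTQSTQSGMS"

Answer: QSTQSTQSGMS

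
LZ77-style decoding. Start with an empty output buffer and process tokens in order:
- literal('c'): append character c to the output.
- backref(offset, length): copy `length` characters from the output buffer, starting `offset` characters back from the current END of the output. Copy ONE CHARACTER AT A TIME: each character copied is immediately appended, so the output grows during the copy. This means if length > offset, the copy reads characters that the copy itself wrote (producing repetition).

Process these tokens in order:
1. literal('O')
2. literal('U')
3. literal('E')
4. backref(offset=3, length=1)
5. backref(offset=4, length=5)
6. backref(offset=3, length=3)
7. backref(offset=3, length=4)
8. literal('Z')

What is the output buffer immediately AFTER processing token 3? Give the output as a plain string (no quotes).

Answer: OUE

Derivation:
Token 1: literal('O'). Output: "O"
Token 2: literal('U'). Output: "OU"
Token 3: literal('E'). Output: "OUE"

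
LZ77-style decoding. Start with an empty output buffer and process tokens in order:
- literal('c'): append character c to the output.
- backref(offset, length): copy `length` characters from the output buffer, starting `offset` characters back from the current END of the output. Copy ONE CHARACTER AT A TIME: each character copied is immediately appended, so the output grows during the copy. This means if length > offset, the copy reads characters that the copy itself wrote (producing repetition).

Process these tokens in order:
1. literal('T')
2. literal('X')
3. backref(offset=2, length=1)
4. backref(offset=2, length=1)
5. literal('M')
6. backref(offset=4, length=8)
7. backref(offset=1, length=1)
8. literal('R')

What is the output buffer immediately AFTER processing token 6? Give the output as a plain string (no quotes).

Token 1: literal('T'). Output: "T"
Token 2: literal('X'). Output: "TX"
Token 3: backref(off=2, len=1). Copied 'T' from pos 0. Output: "TXT"
Token 4: backref(off=2, len=1). Copied 'X' from pos 1. Output: "TXTX"
Token 5: literal('M'). Output: "TXTXM"
Token 6: backref(off=4, len=8) (overlapping!). Copied 'XTXMXTXM' from pos 1. Output: "TXTXMXTXMXTXM"

Answer: TXTXMXTXMXTXM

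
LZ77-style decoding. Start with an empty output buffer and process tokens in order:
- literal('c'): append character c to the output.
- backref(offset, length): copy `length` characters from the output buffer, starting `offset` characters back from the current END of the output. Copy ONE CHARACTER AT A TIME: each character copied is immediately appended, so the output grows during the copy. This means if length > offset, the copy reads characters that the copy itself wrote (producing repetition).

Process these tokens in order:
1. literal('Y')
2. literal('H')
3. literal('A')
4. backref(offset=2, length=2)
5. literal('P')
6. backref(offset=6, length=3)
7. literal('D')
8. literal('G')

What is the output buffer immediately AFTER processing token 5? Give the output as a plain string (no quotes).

Answer: YHAHAP

Derivation:
Token 1: literal('Y'). Output: "Y"
Token 2: literal('H'). Output: "YH"
Token 3: literal('A'). Output: "YHA"
Token 4: backref(off=2, len=2). Copied 'HA' from pos 1. Output: "YHAHA"
Token 5: literal('P'). Output: "YHAHAP"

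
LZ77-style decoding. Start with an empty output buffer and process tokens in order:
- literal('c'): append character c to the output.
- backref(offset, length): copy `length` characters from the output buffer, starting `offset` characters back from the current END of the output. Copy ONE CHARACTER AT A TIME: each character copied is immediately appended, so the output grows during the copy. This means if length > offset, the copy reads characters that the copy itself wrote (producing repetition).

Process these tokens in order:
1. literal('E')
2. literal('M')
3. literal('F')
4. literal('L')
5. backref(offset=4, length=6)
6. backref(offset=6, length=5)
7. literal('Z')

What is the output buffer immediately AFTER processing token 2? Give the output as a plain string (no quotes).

Answer: EM

Derivation:
Token 1: literal('E'). Output: "E"
Token 2: literal('M'). Output: "EM"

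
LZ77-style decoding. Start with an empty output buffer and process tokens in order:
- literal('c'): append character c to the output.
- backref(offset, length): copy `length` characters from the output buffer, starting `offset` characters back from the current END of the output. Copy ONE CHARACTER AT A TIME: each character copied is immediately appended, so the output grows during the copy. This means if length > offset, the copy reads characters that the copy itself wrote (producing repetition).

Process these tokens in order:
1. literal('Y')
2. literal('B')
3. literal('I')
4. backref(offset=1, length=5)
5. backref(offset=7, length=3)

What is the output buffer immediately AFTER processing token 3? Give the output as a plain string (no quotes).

Token 1: literal('Y'). Output: "Y"
Token 2: literal('B'). Output: "YB"
Token 3: literal('I'). Output: "YBI"

Answer: YBI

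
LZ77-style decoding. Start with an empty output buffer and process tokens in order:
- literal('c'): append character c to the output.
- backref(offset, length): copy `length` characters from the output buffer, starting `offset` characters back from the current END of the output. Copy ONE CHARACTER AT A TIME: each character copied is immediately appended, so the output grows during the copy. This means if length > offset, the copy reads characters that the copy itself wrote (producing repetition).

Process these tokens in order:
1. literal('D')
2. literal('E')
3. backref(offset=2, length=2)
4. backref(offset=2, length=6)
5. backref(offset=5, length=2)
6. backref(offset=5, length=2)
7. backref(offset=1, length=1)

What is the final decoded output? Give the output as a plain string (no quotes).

Answer: DEDEDEDEDEEDEDD

Derivation:
Token 1: literal('D'). Output: "D"
Token 2: literal('E'). Output: "DE"
Token 3: backref(off=2, len=2). Copied 'DE' from pos 0. Output: "DEDE"
Token 4: backref(off=2, len=6) (overlapping!). Copied 'DEDEDE' from pos 2. Output: "DEDEDEDEDE"
Token 5: backref(off=5, len=2). Copied 'ED' from pos 5. Output: "DEDEDEDEDEED"
Token 6: backref(off=5, len=2). Copied 'ED' from pos 7. Output: "DEDEDEDEDEEDED"
Token 7: backref(off=1, len=1). Copied 'D' from pos 13. Output: "DEDEDEDEDEEDEDD"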